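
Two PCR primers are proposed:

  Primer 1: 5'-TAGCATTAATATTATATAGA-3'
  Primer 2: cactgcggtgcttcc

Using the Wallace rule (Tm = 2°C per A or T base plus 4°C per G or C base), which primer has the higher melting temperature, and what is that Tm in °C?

Primer 2, 50°C

Primer 1: A+T=17, G+C=3 → Tm = 2(17)+4(3) = 46°C
Primer 2: A+T=5, G+C=10 → Tm = 2(5)+4(10) = 50°C
46°C vs 50°C → primer 2 is higher.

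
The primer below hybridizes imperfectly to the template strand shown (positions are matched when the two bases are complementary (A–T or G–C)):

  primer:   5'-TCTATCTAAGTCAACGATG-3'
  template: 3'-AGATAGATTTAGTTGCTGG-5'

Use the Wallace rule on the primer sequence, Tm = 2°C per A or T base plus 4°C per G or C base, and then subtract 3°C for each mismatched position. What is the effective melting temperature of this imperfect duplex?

Primer base counts: A=6, T=6, G=3, C=4 → A+T=12, G+C=7
Perfect-match Tm = 2(12) + 4(7) = 24 + 28 = 52°C
Mismatches (positions where the bases are not complementary): 3 (at positions 10, 18, 19)
Effective Tm = 52 − 3×3 = 52 − 9 = 43°C

43°C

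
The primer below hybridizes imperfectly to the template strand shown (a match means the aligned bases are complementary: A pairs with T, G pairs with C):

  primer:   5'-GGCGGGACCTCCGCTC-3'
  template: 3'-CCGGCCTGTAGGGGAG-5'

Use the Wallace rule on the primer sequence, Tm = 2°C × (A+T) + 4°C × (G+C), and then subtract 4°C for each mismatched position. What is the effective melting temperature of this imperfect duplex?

Primer base counts: A=1, T=2, G=6, C=7 → A+T=3, G+C=13
Perfect-match Tm = 2(3) + 4(13) = 6 + 52 = 58°C
Mismatches (positions where the bases are not complementary): 3 (at positions 4, 9, 13)
Effective Tm = 58 − 3×4 = 58 − 12 = 46°C

46°C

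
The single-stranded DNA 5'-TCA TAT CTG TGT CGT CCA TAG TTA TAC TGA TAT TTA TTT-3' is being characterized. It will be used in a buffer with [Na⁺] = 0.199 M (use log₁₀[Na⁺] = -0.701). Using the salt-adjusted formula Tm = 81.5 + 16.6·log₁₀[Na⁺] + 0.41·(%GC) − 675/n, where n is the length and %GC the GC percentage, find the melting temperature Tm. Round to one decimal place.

Length n = 39. Counting bases: C=6, A=9, T=19, G=5
G+C = 11, so %GC = 11/39 × 100 = 28.205%
Salt term: 16.6 × (-0.701) = -11.637
GC term: 0.41 × 28.205 = 11.564; length term: −675/39 = −17.308
Tm = 81.5 + (-11.637) + 11.564 − 17.308 = 64.119 → 64.1°C

64.1°C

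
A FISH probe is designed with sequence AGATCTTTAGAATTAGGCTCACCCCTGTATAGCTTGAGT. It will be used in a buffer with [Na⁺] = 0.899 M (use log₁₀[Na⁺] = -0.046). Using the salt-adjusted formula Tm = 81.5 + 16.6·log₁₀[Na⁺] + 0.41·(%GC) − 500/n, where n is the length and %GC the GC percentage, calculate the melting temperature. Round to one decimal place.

Length n = 39. Scanning the sequence gives G=8, A=10, T=13, C=8.
G+C = 16, so %GC = 16/39 × 100 = 41.026%
Salt term: 16.6 × (-0.046) = -0.764
GC term: 0.41 × 41.026 = 16.821; length term: −500/39 = −12.821
Tm = 81.5 + (-0.764) + 16.821 − 12.821 = 84.736 → 84.7°C

84.7°C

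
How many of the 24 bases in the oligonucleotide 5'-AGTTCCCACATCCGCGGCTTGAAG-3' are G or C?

Scanning the sequence gives G=6, A=5, C=8, T=5.
G+C = 6 + 8 = 14

14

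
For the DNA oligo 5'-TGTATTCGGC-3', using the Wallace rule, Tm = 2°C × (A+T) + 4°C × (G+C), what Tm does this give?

30°C

Scanning the sequence gives G=3, A=1, T=4, C=2.
AT pairs contribute 5, GC pairs contribute 5.
Tm = 2(5) + 4(5) = 10 + 20 = 30°C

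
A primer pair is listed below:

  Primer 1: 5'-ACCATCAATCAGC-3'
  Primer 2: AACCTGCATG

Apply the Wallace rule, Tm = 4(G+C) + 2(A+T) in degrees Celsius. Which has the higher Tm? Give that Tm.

Primer 1, 38°C

Primer 1: A+T=7, G+C=6 → Tm = 2(7)+4(6) = 38°C
Primer 2: A+T=5, G+C=5 → Tm = 2(5)+4(5) = 30°C
38°C vs 30°C → primer 1 is higher.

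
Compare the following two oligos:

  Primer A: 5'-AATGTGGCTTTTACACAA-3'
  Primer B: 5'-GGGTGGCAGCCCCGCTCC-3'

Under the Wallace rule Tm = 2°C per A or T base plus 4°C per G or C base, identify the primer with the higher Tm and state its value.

Primer A: A+T=12, G+C=6 → Tm = 2(12)+4(6) = 48°C
Primer B: A+T=3, G+C=15 → Tm = 2(3)+4(15) = 66°C
48°C vs 66°C → primer B is higher.

Primer B, 66°C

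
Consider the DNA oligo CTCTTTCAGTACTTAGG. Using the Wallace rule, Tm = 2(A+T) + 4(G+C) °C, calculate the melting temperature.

Base counts: G=3, T=7, C=4, A=3
A+T = 10, G+C = 7
Tm = 2×10 + 4×7 = 48°C

48°C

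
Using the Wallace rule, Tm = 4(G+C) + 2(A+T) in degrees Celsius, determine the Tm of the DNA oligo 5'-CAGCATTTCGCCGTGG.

52°C

Counting bases: C=5, A=2, G=5, T=4
So N_AT = 6 and N_GC = 10.
Tm = 2×6 + 4×10 = 52°C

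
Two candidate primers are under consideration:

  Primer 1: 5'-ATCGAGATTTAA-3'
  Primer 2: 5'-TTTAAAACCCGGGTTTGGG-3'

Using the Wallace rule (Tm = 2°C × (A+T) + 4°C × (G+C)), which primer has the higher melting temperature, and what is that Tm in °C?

Primer 1: A+T=9, G+C=3 → Tm = 2(9)+4(3) = 30°C
Primer 2: A+T=10, G+C=9 → Tm = 2(10)+4(9) = 56°C
30°C vs 56°C → primer 2 is higher.

Primer 2, 56°C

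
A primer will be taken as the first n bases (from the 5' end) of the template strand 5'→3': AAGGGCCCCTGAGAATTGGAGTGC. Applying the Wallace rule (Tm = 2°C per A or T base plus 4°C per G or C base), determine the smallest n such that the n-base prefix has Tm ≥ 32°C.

n = 9

First 8 bases: AAGGGCCC → Tm = 28°C (< 32°C)
First 9 bases: AAGGGCCCC → Tm = 32°C (≥ 32°C)
Since every base adds ≥2°C, Tm only increases with n, so the threshold is first crossed at n = 9.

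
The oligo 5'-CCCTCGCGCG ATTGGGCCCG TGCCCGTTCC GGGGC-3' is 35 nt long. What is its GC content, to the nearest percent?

Counting bases: T=6, A=1, G=13, C=15
G+C = 13 + 15 = 28 out of 35 bases
%GC = 28/35 × 100 = 80% ≈ 80%

80%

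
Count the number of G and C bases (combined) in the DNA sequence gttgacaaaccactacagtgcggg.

Base counts: C=6, G=7, T=4, A=7
G+C = 7 + 6 = 13

13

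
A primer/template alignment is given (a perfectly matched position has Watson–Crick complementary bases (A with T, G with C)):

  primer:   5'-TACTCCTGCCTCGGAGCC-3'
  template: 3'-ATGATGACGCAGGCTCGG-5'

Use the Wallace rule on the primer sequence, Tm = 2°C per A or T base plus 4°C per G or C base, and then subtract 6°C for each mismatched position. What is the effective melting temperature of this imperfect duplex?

42°C

Primer base counts: A=2, T=4, G=4, C=8 → A+T=6, G+C=12
Perfect-match Tm = 2(6) + 4(12) = 12 + 48 = 60°C
Mismatches (positions where the bases are not complementary): 3 (at positions 5, 10, 13)
Effective Tm = 60 − 3×6 = 60 − 18 = 42°C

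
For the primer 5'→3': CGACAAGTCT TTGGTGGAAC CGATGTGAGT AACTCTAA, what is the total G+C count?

Base counts: T=10, C=7, A=11, G=10
G+C = 10 + 7 = 17

17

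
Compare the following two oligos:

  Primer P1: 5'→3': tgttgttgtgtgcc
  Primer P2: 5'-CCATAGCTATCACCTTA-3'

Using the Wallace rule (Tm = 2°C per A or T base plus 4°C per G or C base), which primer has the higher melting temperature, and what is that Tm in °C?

Primer P1: A+T=7, G+C=7 → Tm = 2(7)+4(7) = 42°C
Primer P2: A+T=10, G+C=7 → Tm = 2(10)+4(7) = 48°C
42°C vs 48°C → primer P2 is higher.

Primer P2, 48°C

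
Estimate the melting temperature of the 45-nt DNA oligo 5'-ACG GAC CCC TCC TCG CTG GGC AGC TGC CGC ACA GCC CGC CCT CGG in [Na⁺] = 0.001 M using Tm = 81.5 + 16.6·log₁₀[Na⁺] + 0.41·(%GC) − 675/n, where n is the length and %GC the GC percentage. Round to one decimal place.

48.6°C

Length n = 45. Counting bases: A=5, T=5, C=22, G=13
G+C = 35, so %GC = 35/45 × 100 = 77.778%
Salt term: 16.6 × (-3) = -49.8
GC term: 0.41 × 77.778 = 31.889; length term: −675/45 = −15
Tm = 81.5 + (-49.8) + 31.889 − 15 = 48.589 → 48.6°C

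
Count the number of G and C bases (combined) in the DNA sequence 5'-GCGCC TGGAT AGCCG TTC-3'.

12

Base counts: T=4, G=6, A=2, C=6
G+C = 6 + 6 = 12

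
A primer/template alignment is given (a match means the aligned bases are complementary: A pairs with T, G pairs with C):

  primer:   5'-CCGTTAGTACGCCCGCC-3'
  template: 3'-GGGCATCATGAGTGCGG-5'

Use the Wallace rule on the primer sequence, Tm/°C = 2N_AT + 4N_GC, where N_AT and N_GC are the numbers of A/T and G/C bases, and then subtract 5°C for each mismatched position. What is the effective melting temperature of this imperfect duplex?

38°C

Primer base counts: A=2, T=3, G=4, C=8 → A+T=5, G+C=12
Perfect-match Tm = 2(5) + 4(12) = 10 + 48 = 58°C
Mismatches (positions where the bases are not complementary): 4 (at positions 3, 4, 11, 13)
Effective Tm = 58 − 4×5 = 58 − 20 = 38°C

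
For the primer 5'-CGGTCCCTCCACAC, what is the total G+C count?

Counting bases: A=2, T=2, C=8, G=2
G+C = 2 + 8 = 10

10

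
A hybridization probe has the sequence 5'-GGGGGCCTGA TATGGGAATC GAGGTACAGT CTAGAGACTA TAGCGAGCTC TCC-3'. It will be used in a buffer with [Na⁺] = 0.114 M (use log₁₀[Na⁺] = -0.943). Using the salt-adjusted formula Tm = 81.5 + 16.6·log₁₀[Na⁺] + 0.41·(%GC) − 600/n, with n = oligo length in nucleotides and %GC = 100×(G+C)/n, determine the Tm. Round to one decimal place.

77.0°C

Length n = 53. Base counts: C=11, T=11, G=18, A=13
G+C = 29, so %GC = 29/53 × 100 = 54.717%
Salt term: 16.6 × (-0.943) = -15.654
GC term: 0.41 × 54.717 = 22.434; length term: −600/53 = −11.321
Tm = 81.5 + (-15.654) + 22.434 − 11.321 = 76.959 → 77.0°C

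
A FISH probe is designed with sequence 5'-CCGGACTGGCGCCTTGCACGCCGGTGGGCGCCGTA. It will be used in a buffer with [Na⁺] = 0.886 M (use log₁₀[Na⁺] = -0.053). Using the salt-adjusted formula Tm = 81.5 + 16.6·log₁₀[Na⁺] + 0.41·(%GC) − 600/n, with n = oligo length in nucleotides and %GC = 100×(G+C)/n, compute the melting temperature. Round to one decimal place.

Length n = 35. Scanning the sequence gives A=3, T=5, C=13, G=14.
G+C = 27, so %GC = 27/35 × 100 = 77.143%
Salt term: 16.6 × (-0.053) = -0.88
GC term: 0.41 × 77.143 = 31.629; length term: −600/35 = −17.143
Tm = 81.5 + (-0.88) + 31.629 − 17.143 = 95.106 → 95.1°C

95.1°C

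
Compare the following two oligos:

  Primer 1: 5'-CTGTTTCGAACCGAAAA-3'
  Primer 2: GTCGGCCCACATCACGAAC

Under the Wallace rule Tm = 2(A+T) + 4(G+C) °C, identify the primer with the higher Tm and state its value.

Primer 2, 62°C

Primer 1: A+T=10, G+C=7 → Tm = 2(10)+4(7) = 48°C
Primer 2: A+T=7, G+C=12 → Tm = 2(7)+4(12) = 62°C
48°C vs 62°C → primer 2 is higher.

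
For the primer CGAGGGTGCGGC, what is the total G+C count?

Scanning the sequence gives A=1, G=7, C=3, T=1.
G+C = 7 + 3 = 10

10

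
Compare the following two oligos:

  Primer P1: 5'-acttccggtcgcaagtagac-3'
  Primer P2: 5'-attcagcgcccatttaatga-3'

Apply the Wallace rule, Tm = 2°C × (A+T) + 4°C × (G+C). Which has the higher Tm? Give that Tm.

Primer P1, 62°C

Primer P1: A+T=9, G+C=11 → Tm = 2(9)+4(11) = 62°C
Primer P2: A+T=12, G+C=8 → Tm = 2(12)+4(8) = 56°C
62°C vs 56°C → primer P1 is higher.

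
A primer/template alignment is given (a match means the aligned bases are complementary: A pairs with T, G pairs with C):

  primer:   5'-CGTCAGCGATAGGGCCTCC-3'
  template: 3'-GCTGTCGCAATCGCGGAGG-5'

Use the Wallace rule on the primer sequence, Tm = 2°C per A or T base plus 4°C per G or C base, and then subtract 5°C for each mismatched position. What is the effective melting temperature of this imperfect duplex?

Primer base counts: A=3, T=3, G=6, C=7 → A+T=6, G+C=13
Perfect-match Tm = 2(6) + 4(13) = 12 + 52 = 64°C
Mismatches (positions where the bases are not complementary): 3 (at positions 3, 9, 13)
Effective Tm = 64 − 3×5 = 64 − 15 = 49°C

49°C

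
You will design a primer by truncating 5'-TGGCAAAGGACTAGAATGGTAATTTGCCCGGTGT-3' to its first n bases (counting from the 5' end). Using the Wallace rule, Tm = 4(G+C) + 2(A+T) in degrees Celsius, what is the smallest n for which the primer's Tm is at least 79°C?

n = 28

First 27 bases: TGGCAAAGGACTAGAATGGTAATTTGC → Tm = 76°C (< 79°C)
First 28 bases: TGGCAAAGGACTAGAATGGTAATTTGCC → Tm = 80°C (≥ 79°C)
Each additional base adds 2°C (A/T) or 4°C (G/C), so Tm is non-decreasing in n; n = 28 is the first length to reach 79°C.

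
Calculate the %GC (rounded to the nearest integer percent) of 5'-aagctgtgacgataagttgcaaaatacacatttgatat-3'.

32%

A=15, G=7, T=11, C=5
G+C = 7 + 5 = 12 out of 38 bases
%GC = 12/38 × 100 = 31.58% ≈ 32%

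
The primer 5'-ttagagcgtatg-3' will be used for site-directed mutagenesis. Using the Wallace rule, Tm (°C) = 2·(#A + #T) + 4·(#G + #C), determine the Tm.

Scanning the sequence gives C=1, T=4, G=4, A=3.
So N_AT = 7 and N_GC = 5.
Tm = 2×7 + 4×5 = 34°C

34°C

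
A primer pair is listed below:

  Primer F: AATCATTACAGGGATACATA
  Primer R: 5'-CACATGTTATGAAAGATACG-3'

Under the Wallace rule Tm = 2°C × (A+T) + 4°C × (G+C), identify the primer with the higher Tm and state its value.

Primer F: A+T=14, G+C=6 → Tm = 2(14)+4(6) = 52°C
Primer R: A+T=13, G+C=7 → Tm = 2(13)+4(7) = 54°C
52°C vs 54°C → primer R is higher.

Primer R, 54°C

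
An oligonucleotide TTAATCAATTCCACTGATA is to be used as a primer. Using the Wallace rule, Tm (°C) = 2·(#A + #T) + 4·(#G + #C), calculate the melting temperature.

G=1, C=4, T=7, A=7
So N_AT = 14 and N_GC = 5.
Tm = 2×14 + 4×5 = 48°C

48°C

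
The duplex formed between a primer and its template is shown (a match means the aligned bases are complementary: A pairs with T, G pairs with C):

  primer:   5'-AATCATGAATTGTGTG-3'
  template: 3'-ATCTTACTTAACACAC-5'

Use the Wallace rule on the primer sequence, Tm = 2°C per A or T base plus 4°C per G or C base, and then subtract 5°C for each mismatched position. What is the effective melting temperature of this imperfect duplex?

Primer base counts: A=5, T=6, G=4, C=1 → A+T=11, G+C=5
Perfect-match Tm = 2(11) + 4(5) = 22 + 20 = 42°C
Mismatches (positions where the bases are not complementary): 3 (at positions 1, 3, 4)
Effective Tm = 42 − 3×5 = 42 − 15 = 27°C

27°C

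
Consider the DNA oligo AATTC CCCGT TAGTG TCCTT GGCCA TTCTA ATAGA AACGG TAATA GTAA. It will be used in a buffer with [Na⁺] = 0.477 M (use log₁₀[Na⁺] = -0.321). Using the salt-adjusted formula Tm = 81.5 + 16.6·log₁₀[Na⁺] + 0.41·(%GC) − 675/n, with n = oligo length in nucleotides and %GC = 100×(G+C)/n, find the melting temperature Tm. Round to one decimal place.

78.3°C

Length n = 49. T=15, G=9, C=10, A=15
G+C = 19, so %GC = 19/49 × 100 = 38.776%
Salt term: 16.6 × (-0.321) = -5.329
GC term: 0.41 × 38.776 = 15.898; length term: −675/49 = −13.776
Tm = 81.5 + (-5.329) + 15.898 − 13.776 = 78.293 → 78.3°C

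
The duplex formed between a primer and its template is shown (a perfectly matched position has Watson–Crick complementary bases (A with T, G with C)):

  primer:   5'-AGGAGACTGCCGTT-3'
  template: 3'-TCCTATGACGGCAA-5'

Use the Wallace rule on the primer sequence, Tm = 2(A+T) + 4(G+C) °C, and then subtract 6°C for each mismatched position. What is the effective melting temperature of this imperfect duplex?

Primer base counts: A=3, T=3, G=5, C=3 → A+T=6, G+C=8
Perfect-match Tm = 2(6) + 4(8) = 12 + 32 = 44°C
Mismatches (positions where the bases are not complementary): 1 (at position 5)
Effective Tm = 44 − 1×6 = 44 − 6 = 38°C

38°C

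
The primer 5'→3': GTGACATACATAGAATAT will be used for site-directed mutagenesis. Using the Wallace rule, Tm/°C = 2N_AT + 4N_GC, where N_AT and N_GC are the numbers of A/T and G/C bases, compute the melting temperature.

46°C

T=5, G=3, A=8, C=2
AT pairs contribute 13, GC pairs contribute 5.
Tm = 4·5 + 2·13 = 20 + 26 = 46°C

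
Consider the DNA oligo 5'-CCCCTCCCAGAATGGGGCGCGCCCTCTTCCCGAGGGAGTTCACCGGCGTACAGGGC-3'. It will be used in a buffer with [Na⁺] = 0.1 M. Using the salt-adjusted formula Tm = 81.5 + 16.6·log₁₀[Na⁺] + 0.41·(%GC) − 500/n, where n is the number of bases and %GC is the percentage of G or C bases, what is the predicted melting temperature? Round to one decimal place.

Length n = 56. Base counts: G=18, A=8, T=8, C=22
G+C = 40, so %GC = 40/56 × 100 = 71.429%
Salt term: 16.6 × (-1) = -16.6
GC term: 0.41 × 71.429 = 29.286; length term: −500/56 = −8.929
Tm = 81.5 + (-16.6) + 29.286 − 8.929 = 85.257 → 85.3°C

85.3°C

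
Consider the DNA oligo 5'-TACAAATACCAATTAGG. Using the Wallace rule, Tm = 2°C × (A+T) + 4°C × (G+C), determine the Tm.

44°C

Counting bases: T=4, C=3, G=2, A=8
A+T = 12, G+C = 5
Tm = 4·5 + 2·12 = 20 + 24 = 44°C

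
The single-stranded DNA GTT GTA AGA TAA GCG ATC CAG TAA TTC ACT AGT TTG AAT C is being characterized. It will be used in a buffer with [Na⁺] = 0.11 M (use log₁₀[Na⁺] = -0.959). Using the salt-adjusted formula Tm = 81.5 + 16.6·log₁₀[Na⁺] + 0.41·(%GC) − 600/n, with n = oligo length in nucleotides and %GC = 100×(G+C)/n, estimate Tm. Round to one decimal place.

64.9°C

Length n = 40. Scanning the sequence gives A=13, T=13, C=6, G=8.
G+C = 14, so %GC = 14/40 × 100 = 35%
Salt term: 16.6 × (-0.959) = -15.919
GC term: 0.41 × 35 = 14.35; length term: −600/40 = −15
Tm = 81.5 + (-15.919) + 14.35 − 15 = 64.931 → 64.9°C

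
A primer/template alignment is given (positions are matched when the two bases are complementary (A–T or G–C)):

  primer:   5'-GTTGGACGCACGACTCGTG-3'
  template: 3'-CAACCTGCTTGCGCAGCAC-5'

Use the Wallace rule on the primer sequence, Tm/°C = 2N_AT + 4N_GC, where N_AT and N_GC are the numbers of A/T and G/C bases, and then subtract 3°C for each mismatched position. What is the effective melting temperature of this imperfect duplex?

Primer base counts: A=3, T=4, G=7, C=5 → A+T=7, G+C=12
Perfect-match Tm = 2(7) + 4(12) = 14 + 48 = 62°C
Mismatches (positions where the bases are not complementary): 3 (at positions 9, 13, 14)
Effective Tm = 62 − 3×3 = 62 − 9 = 53°C

53°C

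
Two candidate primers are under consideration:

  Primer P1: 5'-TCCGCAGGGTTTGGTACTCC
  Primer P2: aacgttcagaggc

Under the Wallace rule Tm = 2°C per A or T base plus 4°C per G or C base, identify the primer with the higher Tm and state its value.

Primer P1, 64°C

Primer P1: A+T=8, G+C=12 → Tm = 2(8)+4(12) = 64°C
Primer P2: A+T=6, G+C=7 → Tm = 2(6)+4(7) = 40°C
64°C vs 40°C → primer P1 is higher.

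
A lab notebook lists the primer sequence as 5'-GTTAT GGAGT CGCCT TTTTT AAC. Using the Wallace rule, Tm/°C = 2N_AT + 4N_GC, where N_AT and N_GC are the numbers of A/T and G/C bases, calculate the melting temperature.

Counting bases: A=4, C=4, T=10, G=5
A+T = 14, G+C = 9
Tm = 2(14) + 4(9) = 28 + 36 = 64°C

64°C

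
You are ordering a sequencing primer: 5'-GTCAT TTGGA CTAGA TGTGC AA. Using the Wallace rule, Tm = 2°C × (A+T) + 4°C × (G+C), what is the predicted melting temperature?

62°C

Scanning the sequence gives A=6, G=6, T=7, C=3.
AT pairs contribute 13, GC pairs contribute 9.
Tm = 2(13) + 4(9) = 26 + 36 = 62°C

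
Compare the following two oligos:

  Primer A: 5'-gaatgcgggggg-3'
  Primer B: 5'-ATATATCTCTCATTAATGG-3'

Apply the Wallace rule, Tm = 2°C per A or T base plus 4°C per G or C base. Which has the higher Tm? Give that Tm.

Primer B, 48°C

Primer A: A+T=3, G+C=9 → Tm = 2(3)+4(9) = 42°C
Primer B: A+T=14, G+C=5 → Tm = 2(14)+4(5) = 48°C
42°C vs 48°C → primer B is higher.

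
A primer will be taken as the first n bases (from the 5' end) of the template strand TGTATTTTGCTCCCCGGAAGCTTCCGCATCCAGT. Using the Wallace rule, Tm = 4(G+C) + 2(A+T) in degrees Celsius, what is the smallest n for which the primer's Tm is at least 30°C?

n = 12

First 11 bases: TGTATTTTGCT → Tm = 28°C (< 30°C)
First 12 bases: TGTATTTTGCTC → Tm = 32°C (≥ 30°C)
Since every base adds ≥2°C, Tm only increases with n, so the threshold is first crossed at n = 12.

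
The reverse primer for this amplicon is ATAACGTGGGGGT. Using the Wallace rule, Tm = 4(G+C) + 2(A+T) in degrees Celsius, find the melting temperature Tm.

40°C

Counting bases: G=6, C=1, T=3, A=3
A+T = 6, G+C = 7
Tm = 2(6) + 4(7) = 12 + 28 = 40°C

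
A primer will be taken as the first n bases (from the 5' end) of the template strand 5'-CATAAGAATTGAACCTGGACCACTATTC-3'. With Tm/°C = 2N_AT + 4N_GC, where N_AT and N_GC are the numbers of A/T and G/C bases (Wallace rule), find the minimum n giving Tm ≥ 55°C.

n = 20

First 19 bases: CATAAGAATTGAACCTGGA → Tm = 52°C (< 55°C)
First 20 bases: CATAAGAATTGAACCTGGAC → Tm = 56°C (≥ 55°C)
Since every base adds ≥2°C, Tm only increases with n, so the threshold is first crossed at n = 20.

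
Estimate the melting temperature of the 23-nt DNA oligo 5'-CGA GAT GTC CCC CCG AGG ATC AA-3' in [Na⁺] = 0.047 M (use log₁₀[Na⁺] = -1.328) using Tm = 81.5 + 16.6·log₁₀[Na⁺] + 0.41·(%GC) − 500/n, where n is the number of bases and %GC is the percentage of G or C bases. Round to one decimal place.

Length n = 23. Base counts: A=6, G=6, T=3, C=8
G+C = 14, so %GC = 14/23 × 100 = 60.87%
Salt term: 16.6 × (-1.328) = -22.045
GC term: 0.41 × 60.87 = 24.957; length term: −500/23 = −21.739
Tm = 81.5 + (-22.045) + 24.957 − 21.739 = 62.673 → 62.7°C

62.7°C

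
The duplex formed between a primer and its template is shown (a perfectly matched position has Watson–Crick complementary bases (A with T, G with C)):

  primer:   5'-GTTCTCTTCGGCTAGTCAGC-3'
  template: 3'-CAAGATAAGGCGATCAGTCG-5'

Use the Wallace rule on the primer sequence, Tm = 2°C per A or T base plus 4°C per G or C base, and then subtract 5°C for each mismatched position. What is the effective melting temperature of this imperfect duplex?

52°C

Primer base counts: A=2, T=7, G=5, C=6 → A+T=9, G+C=11
Perfect-match Tm = 2(9) + 4(11) = 18 + 44 = 62°C
Mismatches (positions where the bases are not complementary): 2 (at positions 6, 10)
Effective Tm = 62 − 2×5 = 62 − 10 = 52°C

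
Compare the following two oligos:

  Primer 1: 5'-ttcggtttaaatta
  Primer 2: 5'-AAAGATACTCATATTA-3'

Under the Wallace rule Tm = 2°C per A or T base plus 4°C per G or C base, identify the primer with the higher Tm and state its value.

Primer 2, 38°C

Primer 1: A+T=11, G+C=3 → Tm = 2(11)+4(3) = 34°C
Primer 2: A+T=13, G+C=3 → Tm = 2(13)+4(3) = 38°C
34°C vs 38°C → primer 2 is higher.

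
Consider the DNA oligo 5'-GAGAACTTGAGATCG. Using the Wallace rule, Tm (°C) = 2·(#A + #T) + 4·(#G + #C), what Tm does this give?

Scanning the sequence gives G=5, A=5, C=2, T=3.
AT pairs contribute 8, GC pairs contribute 7.
Tm = 2(8) + 4(7) = 16 + 28 = 44°C

44°C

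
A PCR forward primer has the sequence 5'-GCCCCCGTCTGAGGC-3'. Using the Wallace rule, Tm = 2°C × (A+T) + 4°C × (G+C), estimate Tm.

54°C

T=2, A=1, G=5, C=7
So N_AT = 3 and N_GC = 12.
Tm = 2(3) + 4(12) = 6 + 48 = 54°C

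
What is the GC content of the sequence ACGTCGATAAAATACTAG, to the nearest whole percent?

33%

Scanning the sequence gives T=4, C=3, G=3, A=8.
G+C = 3 + 3 = 6 out of 18 bases
%GC = 6/18 × 100 = 33.33% ≈ 33%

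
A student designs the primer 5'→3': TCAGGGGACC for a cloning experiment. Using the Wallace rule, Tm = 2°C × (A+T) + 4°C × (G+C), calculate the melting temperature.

C=3, T=1, G=4, A=2
So N_AT = 3 and N_GC = 7.
Tm = 4·7 + 2·3 = 28 + 6 = 34°C

34°C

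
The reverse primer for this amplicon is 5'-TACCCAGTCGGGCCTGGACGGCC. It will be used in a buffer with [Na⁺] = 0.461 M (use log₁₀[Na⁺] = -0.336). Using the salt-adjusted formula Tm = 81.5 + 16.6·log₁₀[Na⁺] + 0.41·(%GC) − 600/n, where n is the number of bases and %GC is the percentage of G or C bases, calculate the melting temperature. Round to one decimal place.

80.1°C

Length n = 23. Counting bases: C=9, G=8, A=3, T=3
G+C = 17, so %GC = 17/23 × 100 = 73.913%
Salt term: 16.6 × (-0.336) = -5.578
GC term: 0.41 × 73.913 = 30.304; length term: −600/23 = −26.087
Tm = 81.5 + (-5.578) + 30.304 − 26.087 = 80.139 → 80.1°C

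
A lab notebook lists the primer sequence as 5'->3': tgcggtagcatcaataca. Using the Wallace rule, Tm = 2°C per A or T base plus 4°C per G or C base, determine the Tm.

52°C

Scanning the sequence gives C=4, A=6, T=4, G=4.
So N_AT = 10 and N_GC = 8.
Tm = 2(10) + 4(8) = 20 + 32 = 52°C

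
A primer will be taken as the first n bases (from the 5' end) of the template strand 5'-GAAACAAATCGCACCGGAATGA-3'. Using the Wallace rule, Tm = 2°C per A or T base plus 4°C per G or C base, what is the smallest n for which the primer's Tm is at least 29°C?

First 10 bases: GAAACAAATC → Tm = 26°C (< 29°C)
First 11 bases: GAAACAAATCG → Tm = 30°C (≥ 29°C)
Since every base adds ≥2°C, Tm only increases with n, so the threshold is first crossed at n = 11.

n = 11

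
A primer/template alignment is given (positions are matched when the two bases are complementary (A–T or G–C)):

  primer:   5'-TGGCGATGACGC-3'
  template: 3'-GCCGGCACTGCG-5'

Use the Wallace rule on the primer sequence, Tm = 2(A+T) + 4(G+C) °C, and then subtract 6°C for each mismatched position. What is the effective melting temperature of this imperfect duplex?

22°C

Primer base counts: A=2, T=2, G=5, C=3 → A+T=4, G+C=8
Perfect-match Tm = 2(4) + 4(8) = 8 + 32 = 40°C
Mismatches (positions where the bases are not complementary): 3 (at positions 1, 5, 6)
Effective Tm = 40 − 3×6 = 40 − 18 = 22°C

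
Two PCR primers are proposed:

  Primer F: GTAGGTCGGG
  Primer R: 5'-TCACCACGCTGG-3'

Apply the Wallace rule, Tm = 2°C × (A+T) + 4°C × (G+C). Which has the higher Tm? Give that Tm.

Primer R, 40°C

Primer F: A+T=3, G+C=7 → Tm = 2(3)+4(7) = 34°C
Primer R: A+T=4, G+C=8 → Tm = 2(4)+4(8) = 40°C
34°C vs 40°C → primer R is higher.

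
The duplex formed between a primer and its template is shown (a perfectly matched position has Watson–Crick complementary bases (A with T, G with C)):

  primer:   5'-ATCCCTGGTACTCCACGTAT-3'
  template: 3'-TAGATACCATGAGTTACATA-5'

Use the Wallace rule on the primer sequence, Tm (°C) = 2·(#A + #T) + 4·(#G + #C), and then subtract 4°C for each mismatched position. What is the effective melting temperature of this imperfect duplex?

44°C

Primer base counts: A=4, T=6, G=3, C=7 → A+T=10, G+C=10
Perfect-match Tm = 2(10) + 4(10) = 20 + 40 = 60°C
Mismatches (positions where the bases are not complementary): 4 (at positions 4, 5, 14, 16)
Effective Tm = 60 − 4×4 = 60 − 16 = 44°C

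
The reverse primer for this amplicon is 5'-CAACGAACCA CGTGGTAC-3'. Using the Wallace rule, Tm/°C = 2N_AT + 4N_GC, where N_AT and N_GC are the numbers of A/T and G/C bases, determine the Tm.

Base counts: G=4, A=6, C=6, T=2
So N_AT = 8 and N_GC = 10.
Tm = 2(8) + 4(10) = 16 + 40 = 56°C

56°C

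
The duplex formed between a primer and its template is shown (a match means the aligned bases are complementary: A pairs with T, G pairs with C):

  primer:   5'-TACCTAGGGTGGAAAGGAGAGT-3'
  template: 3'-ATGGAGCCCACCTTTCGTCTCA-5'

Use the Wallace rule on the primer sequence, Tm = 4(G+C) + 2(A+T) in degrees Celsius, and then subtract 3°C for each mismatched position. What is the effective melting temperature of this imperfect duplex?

Primer base counts: A=7, T=4, G=9, C=2 → A+T=11, G+C=11
Perfect-match Tm = 2(11) + 4(11) = 22 + 44 = 66°C
Mismatches (positions where the bases are not complementary): 2 (at positions 6, 17)
Effective Tm = 66 − 2×3 = 66 − 6 = 60°C

60°C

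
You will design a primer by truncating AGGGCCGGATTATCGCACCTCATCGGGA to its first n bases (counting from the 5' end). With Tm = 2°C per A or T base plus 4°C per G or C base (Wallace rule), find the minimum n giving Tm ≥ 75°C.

First 23 bases: AGGGCCGGATTATCGCACCTCAT → Tm = 72°C (< 75°C)
First 24 bases: AGGGCCGGATTATCGCACCTCATC → Tm = 76°C (≥ 75°C)
Each additional base adds 2°C (A/T) or 4°C (G/C), so Tm is non-decreasing in n; n = 24 is the first length to reach 75°C.

n = 24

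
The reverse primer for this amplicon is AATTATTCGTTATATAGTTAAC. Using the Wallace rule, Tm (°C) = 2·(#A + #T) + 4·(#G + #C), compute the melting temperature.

Counting bases: C=2, T=10, A=8, G=2
So N_AT = 18 and N_GC = 4.
Tm = 2(18) + 4(4) = 36 + 16 = 52°C

52°C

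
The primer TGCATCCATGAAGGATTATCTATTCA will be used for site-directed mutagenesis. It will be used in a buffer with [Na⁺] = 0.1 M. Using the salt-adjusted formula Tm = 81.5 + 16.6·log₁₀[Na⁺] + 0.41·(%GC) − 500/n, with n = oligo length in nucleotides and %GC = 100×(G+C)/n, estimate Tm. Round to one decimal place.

Length n = 26. Scanning the sequence gives T=9, A=8, C=5, G=4.
G+C = 9, so %GC = 9/26 × 100 = 34.615%
Salt term: 16.6 × (-1) = -16.6
GC term: 0.41 × 34.615 = 14.192; length term: −500/26 = −19.231
Tm = 81.5 + (-16.6) + 14.192 − 19.231 = 59.861 → 59.9°C

59.9°C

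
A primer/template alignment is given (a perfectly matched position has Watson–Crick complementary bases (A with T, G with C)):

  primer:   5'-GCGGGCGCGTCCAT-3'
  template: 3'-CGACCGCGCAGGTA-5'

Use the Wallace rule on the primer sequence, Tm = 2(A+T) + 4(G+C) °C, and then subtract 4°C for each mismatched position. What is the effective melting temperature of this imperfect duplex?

46°C

Primer base counts: A=1, T=2, G=6, C=5 → A+T=3, G+C=11
Perfect-match Tm = 2(3) + 4(11) = 6 + 44 = 50°C
Mismatches (positions where the bases are not complementary): 1 (at position 3)
Effective Tm = 50 − 1×4 = 50 − 4 = 46°C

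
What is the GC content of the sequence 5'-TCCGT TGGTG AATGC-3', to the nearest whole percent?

53%

A=2, G=5, C=3, T=5
G+C = 5 + 3 = 8 out of 15 bases
%GC = 8/15 × 100 = 53.33% ≈ 53%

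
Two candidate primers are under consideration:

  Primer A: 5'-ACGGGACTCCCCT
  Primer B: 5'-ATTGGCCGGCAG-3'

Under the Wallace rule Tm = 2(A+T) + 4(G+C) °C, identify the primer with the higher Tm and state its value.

Primer A: A+T=4, G+C=9 → Tm = 2(4)+4(9) = 44°C
Primer B: A+T=4, G+C=8 → Tm = 2(4)+4(8) = 40°C
44°C vs 40°C → primer A is higher.

Primer A, 44°C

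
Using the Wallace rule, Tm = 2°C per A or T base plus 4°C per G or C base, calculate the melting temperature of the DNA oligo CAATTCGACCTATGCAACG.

Scanning the sequence gives T=4, G=3, C=6, A=6.
So N_AT = 10 and N_GC = 9.
Tm = 4·9 + 2·10 = 36 + 20 = 56°C

56°C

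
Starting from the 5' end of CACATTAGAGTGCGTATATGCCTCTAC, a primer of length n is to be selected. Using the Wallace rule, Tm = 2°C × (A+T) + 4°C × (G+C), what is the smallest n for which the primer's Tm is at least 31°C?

First 11 bases: CACATTAGAGT → Tm = 30°C (< 31°C)
First 12 bases: CACATTAGAGTG → Tm = 34°C (≥ 31°C)
Since every base adds ≥2°C, Tm only increases with n, so the threshold is first crossed at n = 12.

n = 12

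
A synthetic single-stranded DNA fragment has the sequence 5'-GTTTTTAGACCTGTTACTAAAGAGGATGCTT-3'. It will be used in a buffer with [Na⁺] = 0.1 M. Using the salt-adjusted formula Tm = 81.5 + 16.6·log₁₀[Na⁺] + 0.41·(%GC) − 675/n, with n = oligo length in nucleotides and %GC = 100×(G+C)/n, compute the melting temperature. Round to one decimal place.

Length n = 31. Scanning the sequence gives A=8, T=12, C=4, G=7.
G+C = 11, so %GC = 11/31 × 100 = 35.484%
Salt term: 16.6 × (-1) = -16.6
GC term: 0.41 × 35.484 = 14.548; length term: −675/31 = −21.774
Tm = 81.5 + (-16.6) + 14.548 − 21.774 = 57.674 → 57.7°C

57.7°C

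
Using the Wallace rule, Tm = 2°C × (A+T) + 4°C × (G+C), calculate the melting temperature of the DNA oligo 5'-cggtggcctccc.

44°C

Scanning the sequence gives A=0, T=2, C=6, G=4.
A+T = 2, G+C = 10
Tm = 2(2) + 4(10) = 4 + 40 = 44°C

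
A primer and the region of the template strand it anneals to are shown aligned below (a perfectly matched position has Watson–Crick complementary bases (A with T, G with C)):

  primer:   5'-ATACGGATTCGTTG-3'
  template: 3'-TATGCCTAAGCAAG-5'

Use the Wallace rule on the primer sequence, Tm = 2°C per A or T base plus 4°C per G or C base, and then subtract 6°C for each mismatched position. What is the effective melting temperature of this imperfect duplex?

34°C

Primer base counts: A=3, T=5, G=4, C=2 → A+T=8, G+C=6
Perfect-match Tm = 2(8) + 4(6) = 16 + 24 = 40°C
Mismatches (positions where the bases are not complementary): 1 (at position 14)
Effective Tm = 40 − 1×6 = 40 − 6 = 34°C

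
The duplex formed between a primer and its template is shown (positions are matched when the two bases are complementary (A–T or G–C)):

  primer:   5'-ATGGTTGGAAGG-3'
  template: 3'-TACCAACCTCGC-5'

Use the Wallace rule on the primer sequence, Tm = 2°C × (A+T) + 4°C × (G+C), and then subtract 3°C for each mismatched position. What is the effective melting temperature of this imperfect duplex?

Primer base counts: A=3, T=3, G=6, C=0 → A+T=6, G+C=6
Perfect-match Tm = 2(6) + 4(6) = 12 + 24 = 36°C
Mismatches (positions where the bases are not complementary): 2 (at positions 10, 11)
Effective Tm = 36 − 2×3 = 36 − 6 = 30°C

30°C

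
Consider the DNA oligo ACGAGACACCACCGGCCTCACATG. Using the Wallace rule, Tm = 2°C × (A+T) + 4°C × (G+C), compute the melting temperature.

Scanning the sequence gives T=2, G=5, C=10, A=7.
AT pairs contribute 9, GC pairs contribute 15.
Tm = 2(9) + 4(15) = 18 + 60 = 78°C

78°C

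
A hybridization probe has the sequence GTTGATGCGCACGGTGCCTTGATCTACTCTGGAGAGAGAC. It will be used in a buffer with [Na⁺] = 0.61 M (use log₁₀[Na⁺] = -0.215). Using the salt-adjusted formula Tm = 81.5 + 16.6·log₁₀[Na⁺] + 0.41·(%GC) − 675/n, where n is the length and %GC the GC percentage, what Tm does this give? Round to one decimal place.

Length n = 40. Scanning the sequence gives C=9, A=8, T=10, G=13.
G+C = 22, so %GC = 22/40 × 100 = 55%
Salt term: 16.6 × (-0.215) = -3.569
GC term: 0.41 × 55 = 22.55; length term: −675/40 = −16.875
Tm = 81.5 + (-3.569) + 22.55 − 16.875 = 83.606 → 83.6°C

83.6°C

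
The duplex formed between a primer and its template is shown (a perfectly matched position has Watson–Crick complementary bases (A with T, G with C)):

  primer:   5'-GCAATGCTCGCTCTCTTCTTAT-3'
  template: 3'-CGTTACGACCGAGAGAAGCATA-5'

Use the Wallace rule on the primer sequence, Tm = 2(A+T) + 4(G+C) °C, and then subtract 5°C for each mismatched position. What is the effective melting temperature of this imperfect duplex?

54°C

Primer base counts: A=3, T=9, G=3, C=7 → A+T=12, G+C=10
Perfect-match Tm = 2(12) + 4(10) = 24 + 40 = 64°C
Mismatches (positions where the bases are not complementary): 2 (at positions 9, 19)
Effective Tm = 64 − 2×5 = 64 − 10 = 54°C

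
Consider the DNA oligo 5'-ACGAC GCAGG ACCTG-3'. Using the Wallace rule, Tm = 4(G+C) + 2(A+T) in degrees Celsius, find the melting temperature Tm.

Counting bases: G=5, T=1, C=5, A=4
A+T = 5, G+C = 10
Tm = 2(5) + 4(10) = 10 + 40 = 50°C

50°C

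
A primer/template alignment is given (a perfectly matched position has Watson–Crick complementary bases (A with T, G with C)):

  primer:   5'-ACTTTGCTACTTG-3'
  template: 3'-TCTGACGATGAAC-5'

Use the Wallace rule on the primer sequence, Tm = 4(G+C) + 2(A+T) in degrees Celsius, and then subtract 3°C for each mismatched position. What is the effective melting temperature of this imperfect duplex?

27°C

Primer base counts: A=2, T=6, G=2, C=3 → A+T=8, G+C=5
Perfect-match Tm = 2(8) + 4(5) = 16 + 20 = 36°C
Mismatches (positions where the bases are not complementary): 3 (at positions 2, 3, 4)
Effective Tm = 36 − 3×3 = 36 − 9 = 27°C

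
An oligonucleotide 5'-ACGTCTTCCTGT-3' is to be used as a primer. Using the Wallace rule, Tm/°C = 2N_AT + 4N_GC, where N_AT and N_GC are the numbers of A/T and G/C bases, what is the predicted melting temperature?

Base counts: C=4, A=1, G=2, T=5
AT pairs contribute 6, GC pairs contribute 6.
Tm = 4·6 + 2·6 = 24 + 12 = 36°C

36°C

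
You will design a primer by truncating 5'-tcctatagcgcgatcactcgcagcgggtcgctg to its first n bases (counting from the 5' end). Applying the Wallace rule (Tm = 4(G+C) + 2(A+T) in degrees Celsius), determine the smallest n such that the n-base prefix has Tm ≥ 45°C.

First 14 bases: TCCTATAGCGCGAT → Tm = 42°C (< 45°C)
First 15 bases: TCCTATAGCGCGATC → Tm = 46°C (≥ 45°C)
Each additional base adds 2°C (A/T) or 4°C (G/C), so Tm is non-decreasing in n; n = 15 is the first length to reach 45°C.

n = 15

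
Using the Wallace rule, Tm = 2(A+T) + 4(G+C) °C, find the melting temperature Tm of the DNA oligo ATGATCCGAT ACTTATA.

A=6, G=2, T=6, C=3
A+T = 12, G+C = 5
Tm = 4·5 + 2·12 = 20 + 24 = 44°C

44°C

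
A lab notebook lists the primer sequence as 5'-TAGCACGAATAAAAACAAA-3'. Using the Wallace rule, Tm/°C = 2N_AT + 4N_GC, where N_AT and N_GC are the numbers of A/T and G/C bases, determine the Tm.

48°C

T=2, C=3, G=2, A=12
So N_AT = 14 and N_GC = 5.
Tm = 2×14 + 4×5 = 48°C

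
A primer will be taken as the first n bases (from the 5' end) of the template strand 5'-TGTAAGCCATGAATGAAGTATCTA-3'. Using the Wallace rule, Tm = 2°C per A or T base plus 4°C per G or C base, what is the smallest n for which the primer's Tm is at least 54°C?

n = 20

First 19 bases: TGTAAGCCATGAATGAAGT → Tm = 52°C (< 54°C)
First 20 bases: TGTAAGCCATGAATGAAGTA → Tm = 54°C (≥ 54°C)
Since every base adds ≥2°C, Tm only increases with n, so the threshold is first crossed at n = 20.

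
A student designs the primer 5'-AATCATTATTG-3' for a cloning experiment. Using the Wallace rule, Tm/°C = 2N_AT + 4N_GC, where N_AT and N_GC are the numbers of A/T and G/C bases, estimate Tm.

Counting bases: A=4, T=5, C=1, G=1
AT pairs contribute 9, GC pairs contribute 2.
Tm = 2(9) + 4(2) = 18 + 8 = 26°C

26°C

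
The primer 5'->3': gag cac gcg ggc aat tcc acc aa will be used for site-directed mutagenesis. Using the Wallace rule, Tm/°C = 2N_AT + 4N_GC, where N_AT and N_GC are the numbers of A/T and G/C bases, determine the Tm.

74°C

Base counts: G=6, C=8, T=2, A=7
A+T = 9, G+C = 14
Tm = 4·14 + 2·9 = 56 + 18 = 74°C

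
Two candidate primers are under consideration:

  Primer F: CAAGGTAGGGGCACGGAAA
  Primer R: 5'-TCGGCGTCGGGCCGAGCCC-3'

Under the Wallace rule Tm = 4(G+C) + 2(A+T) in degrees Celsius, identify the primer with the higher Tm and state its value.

Primer R, 70°C

Primer F: A+T=8, G+C=11 → Tm = 2(8)+4(11) = 60°C
Primer R: A+T=3, G+C=16 → Tm = 2(3)+4(16) = 70°C
60°C vs 70°C → primer R is higher.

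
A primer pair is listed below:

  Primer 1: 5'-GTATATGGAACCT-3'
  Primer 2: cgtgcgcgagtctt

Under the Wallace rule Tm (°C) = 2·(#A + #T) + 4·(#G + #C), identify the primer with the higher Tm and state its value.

Primer 1: A+T=8, G+C=5 → Tm = 2(8)+4(5) = 36°C
Primer 2: A+T=5, G+C=9 → Tm = 2(5)+4(9) = 46°C
36°C vs 46°C → primer 2 is higher.

Primer 2, 46°C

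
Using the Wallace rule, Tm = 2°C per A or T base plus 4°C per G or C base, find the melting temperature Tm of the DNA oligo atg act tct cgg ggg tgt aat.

A=4, G=7, C=3, T=7
So N_AT = 11 and N_GC = 10.
Tm = 2×11 + 4×10 = 62°C

62°C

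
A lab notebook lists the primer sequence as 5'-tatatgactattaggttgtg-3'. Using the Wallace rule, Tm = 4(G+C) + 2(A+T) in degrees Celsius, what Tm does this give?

52°C

Counting bases: A=5, C=1, T=9, G=5
A+T = 14, G+C = 6
Tm = 2(14) + 4(6) = 28 + 24 = 52°C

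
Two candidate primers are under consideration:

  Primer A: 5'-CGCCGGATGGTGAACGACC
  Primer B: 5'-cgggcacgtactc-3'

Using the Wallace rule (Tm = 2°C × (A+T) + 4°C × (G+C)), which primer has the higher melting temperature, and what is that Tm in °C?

Primer A: A+T=6, G+C=13 → Tm = 2(6)+4(13) = 64°C
Primer B: A+T=4, G+C=9 → Tm = 2(4)+4(9) = 44°C
64°C vs 44°C → primer A is higher.

Primer A, 64°C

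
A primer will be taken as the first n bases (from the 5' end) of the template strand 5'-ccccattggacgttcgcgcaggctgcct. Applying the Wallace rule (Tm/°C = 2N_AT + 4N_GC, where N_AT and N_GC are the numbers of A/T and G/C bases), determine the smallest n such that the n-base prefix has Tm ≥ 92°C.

n = 27

First 26 bases: CCCCATTGGACGTTCGCGCAGGCTGC → Tm = 88°C (< 92°C)
First 27 bases: CCCCATTGGACGTTCGCGCAGGCTGCC → Tm = 92°C (≥ 92°C)
Since every base adds ≥2°C, Tm only increases with n, so the threshold is first crossed at n = 27.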